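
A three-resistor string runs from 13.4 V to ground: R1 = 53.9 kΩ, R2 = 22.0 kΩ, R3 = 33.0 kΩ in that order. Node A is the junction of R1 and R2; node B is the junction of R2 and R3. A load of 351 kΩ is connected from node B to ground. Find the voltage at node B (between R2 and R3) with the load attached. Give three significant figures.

At node B, R3 is in parallel with the load: R3‖R_L = 30.16 kΩ.
Below node A the resistance is R2 + (R3‖R_L) = 52.16 kΩ, so V_A = 13.4 × 52.16/106.1 = 6.590 V.
Then V_B = V_A × (R3‖R_L)/(R2 + R3‖R_L) = 6.590 × 30.16/52.16 = 3.81 V.

V ≈ 3.81 V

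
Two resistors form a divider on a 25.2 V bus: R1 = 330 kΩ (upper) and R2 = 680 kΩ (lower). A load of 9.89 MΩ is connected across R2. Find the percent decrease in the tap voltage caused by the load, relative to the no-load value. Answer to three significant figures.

2.20 %

The divider's output (Thévenin) resistance is R1‖R2 = 222.2 kΩ.
Fractional drop under load = R_th/(R_th + R_L) = 222.2 / (222.2 + 9890) = 0.02197.
So the output falls by 2.20 %.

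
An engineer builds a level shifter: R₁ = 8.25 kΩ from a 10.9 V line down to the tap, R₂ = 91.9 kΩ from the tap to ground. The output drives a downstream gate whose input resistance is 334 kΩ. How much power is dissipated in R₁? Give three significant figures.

P ≈ 0.152 mW

Total resistance from the source is R₁ + (R₂‖R_L) = 80.32 kΩ, so I = 10.9/80.32 kΩ = 0.1357 mA.
P = I²·R₁ = (0.1357 mA)² × 8.25 kΩ = 0.152 mW.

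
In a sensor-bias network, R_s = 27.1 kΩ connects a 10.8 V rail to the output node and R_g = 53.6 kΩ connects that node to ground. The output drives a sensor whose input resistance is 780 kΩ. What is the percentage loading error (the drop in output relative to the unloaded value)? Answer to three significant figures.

The divider's output (Thévenin) resistance is R_s‖R_g = 18.00 kΩ.
Fractional drop under load = R_th/(R_th + R_L) = 18.00 / (18.00 + 780) = 0.02256.
So the output falls by 2.26 %.

2.26 %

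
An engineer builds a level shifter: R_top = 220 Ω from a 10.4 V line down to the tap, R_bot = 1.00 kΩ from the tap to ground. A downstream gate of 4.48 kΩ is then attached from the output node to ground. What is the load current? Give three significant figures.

I_L ≈ 1.83 mA

R_bot‖R_L = 817.5 Ω; V_out = 10.4 × 817.5/1038 = 8.195 V.
I_L = V_out / R_L = 8.195 / 4.48 kΩ = 1.83 mA.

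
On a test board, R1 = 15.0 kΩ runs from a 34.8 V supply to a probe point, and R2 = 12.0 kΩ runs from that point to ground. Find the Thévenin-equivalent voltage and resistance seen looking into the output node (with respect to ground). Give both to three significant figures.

V_th = 15.5 V, R_th = 6.67 kΩ

V_th is the open-circuit tap voltage: 34.8 × 12.0/(15.0 + 12.0) = 15.5 V.
With the supply zeroed, R1 and R2 appear in parallel from the tap: R_th = R1‖R2 = (15.0 × 12.0)/27.00 = 6.67 kΩ.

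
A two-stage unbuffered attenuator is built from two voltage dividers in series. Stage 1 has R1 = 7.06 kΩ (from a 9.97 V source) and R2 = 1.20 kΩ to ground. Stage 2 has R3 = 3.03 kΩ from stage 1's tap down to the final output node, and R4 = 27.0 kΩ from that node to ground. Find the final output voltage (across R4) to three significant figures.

Stage 2 presents R3+R4 = 30.03 kΩ as a load on stage 1's tap.
Stage 1's lower leg becomes R2‖(R3+R4) = 1.154 kΩ, so V_mid = 9.97 × 1.154/8.214 = 1.401 V.
Stage 2 is itself unloaded: V_out = V_mid × R4/(R3+R4) = 1.401 × 27.0/30.03 = 1.26 V.

V_out ≈ 1.26 V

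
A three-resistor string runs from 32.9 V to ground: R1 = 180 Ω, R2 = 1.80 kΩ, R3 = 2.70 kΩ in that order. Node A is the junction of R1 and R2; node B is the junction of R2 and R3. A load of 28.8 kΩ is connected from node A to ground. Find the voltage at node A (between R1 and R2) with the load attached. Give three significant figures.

V ≈ 31.4 V

Below node A the series string R2+R3 = 4500 Ω sits in parallel with the 28800 Ω load: 3892 Ω.
V_A = 32.9 × 3892/(180 + 3892) = 31.4 V.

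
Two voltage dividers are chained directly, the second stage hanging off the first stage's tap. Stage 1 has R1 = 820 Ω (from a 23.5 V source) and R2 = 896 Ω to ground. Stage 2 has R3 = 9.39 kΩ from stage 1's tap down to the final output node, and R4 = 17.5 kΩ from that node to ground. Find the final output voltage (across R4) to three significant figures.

Stage 2 presents R3+R4 = 26890 Ω as a load on stage 1's tap.
Stage 1's lower leg becomes R2‖(R3+R4) = 867.1 Ω, so V_mid = 23.5 × 867.1/1687 = 12.08 V.
Stage 2 is itself unloaded: V_out = V_mid × R4/(R3+R4) = 12.08 × 17500/26890 = 7.86 V.

V_out ≈ 7.86 V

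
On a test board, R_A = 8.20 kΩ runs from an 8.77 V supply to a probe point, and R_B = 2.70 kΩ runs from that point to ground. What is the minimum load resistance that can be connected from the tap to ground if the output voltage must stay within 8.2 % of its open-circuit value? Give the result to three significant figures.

R_L(min) ≈ 22.7 kΩ

Output resistance R_th = R_A‖R_B = (8.20 × 2.70)/10.90 = 2.031 kΩ.
The fractional drop is R_th/(R_th + R_L); requiring this ≤ 0.0820 gives R_L ≥ R_th(1/0.0820 − 1) = 2.031 × 11.20 = 22.7 kΩ.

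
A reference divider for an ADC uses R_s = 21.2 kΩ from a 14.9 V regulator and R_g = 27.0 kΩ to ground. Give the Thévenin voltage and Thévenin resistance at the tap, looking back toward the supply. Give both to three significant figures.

V_th is the open-circuit tap voltage: 14.9 × 27.0/(21.2 + 27.0) = 8.35 V.
With the supply zeroed, R_s and R_g appear in parallel from the tap: R_th = R_s‖R_g = (21.2 × 27.0)/48.20 = 11.9 kΩ.

V_th = 8.35 V, R_th = 11.9 kΩ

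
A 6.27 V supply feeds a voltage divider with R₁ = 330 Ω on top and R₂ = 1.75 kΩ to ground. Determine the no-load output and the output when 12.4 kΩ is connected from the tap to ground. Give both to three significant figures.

Unloaded: 5.28 V; loaded: 5.16 V

Open-circuit: V = 6.27 × 1750/(330 + 1750) = 5.28 V.
With the load, R₂ becomes R₂‖R_L = 1534 Ω, so V = 6.27 × 1534/1864 = 5.16 V.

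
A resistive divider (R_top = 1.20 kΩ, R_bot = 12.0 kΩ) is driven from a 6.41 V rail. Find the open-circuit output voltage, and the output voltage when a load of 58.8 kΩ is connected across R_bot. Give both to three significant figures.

Unloaded: 5.83 V; loaded: 5.72 V

Open-circuit: V = 6.41 × 12.0/(1.20 + 12.0) = 5.83 V.
With the load, R_bot becomes R_bot‖R_L = 9.966 kΩ, so V = 6.41 × 9.966/11.17 = 5.72 V.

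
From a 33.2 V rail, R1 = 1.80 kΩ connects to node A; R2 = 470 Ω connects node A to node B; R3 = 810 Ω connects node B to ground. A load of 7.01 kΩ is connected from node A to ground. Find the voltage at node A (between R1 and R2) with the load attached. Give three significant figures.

Below node A the series string R2+R3 = 1280 Ω sits in parallel with the 7010 Ω load: 1082 Ω.
V_A = 33.2 × 1082/(1800 + 1082) = 12.5 V.

V ≈ 12.5 V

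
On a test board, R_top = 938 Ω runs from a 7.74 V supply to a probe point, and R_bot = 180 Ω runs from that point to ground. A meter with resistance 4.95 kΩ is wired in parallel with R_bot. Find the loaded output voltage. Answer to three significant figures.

V_out ≈ 1.21 V

The load sits in parallel with R_bot: R_bot‖R_L = (180 × 4950) / (180 + 4950) = 173.7 Ω.
V_out = 7.74 × 173.7 / (938 + 173.7) = 7.74 × 173.7/1112 = 1.21 V.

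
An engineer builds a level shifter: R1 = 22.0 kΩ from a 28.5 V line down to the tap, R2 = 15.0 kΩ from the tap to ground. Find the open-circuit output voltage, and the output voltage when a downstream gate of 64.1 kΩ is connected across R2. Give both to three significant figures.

Unloaded: 11.6 V; loaded: 10.1 V

Open-circuit: V = 28.5 × 15.0/(22.0 + 15.0) = 11.6 V.
With the load, R2 becomes R2‖R_L = 12.16 kΩ, so V = 28.5 × 12.16/34.16 = 10.1 V.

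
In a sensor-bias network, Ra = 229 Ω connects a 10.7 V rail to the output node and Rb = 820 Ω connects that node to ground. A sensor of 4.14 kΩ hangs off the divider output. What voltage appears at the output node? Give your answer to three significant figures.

V_out ≈ 8.02 V

The load sits in parallel with Rb: Rb‖R_L = (820 × 4140) / (820 + 4140) = 684.4 Ω.
V_out = 10.7 × 684.4 / (229 + 684.4) = 10.7 × 684.4/913.4 = 8.02 V.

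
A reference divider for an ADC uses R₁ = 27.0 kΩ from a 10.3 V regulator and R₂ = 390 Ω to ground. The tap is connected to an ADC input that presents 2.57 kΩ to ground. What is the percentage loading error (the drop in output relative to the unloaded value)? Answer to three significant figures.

13.0 %

Unloaded V = 10.3 × 390/27390 = 0.14666 V.
Loaded: R₂‖R_L = 338.6 Ω, giving V = 10.3 × 338.6/27340 = 0.12758 V.
Drop = (0.14666 − 0.12758) / 0.14666 = 13.0 %.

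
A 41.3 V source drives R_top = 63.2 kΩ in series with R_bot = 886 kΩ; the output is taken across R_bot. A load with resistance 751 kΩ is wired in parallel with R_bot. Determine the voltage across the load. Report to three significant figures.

V_out ≈ 35.7 V

The load sits in parallel with R_bot: R_bot‖R_L = (886 × 751) / (886 + 751) = 406.5 kΩ.
V_out = 41.3 × 406.5 / (63.2 + 406.5) = 41.3 × 406.5/469.7 = 35.7 V.
(Unloaded it would have been 38.6 V.)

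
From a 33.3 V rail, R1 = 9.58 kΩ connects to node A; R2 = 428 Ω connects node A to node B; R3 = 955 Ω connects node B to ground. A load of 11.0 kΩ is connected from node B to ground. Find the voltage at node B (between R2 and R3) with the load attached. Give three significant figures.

At node B, R3 is in parallel with the load: R3‖R_L = 878.7 Ω.
Below node A the resistance is R2 + (R3‖R_L) = 1307 Ω, so V_A = 33.3 × 1307/10890 = 3.997 V.
Then V_B = V_A × (R3‖R_L)/(R2 + R3‖R_L) = 3.997 × 878.7/1307 = 2.69 V.

V ≈ 2.69 V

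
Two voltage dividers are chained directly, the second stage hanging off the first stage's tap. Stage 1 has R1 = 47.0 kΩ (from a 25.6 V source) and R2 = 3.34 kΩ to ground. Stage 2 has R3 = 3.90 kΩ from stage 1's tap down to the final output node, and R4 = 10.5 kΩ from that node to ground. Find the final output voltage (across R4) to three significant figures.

Stage 2 presents R3+R4 = 14.40 kΩ as a load on stage 1's tap.
Stage 1's lower leg becomes R2‖(R3+R4) = 2.711 kΩ, so V_mid = 25.6 × 2.711/49.71 = 1.396 V.
Stage 2 is itself unloaded: V_out = V_mid × R4/(R3+R4) = 1.396 × 10.5/14.40 = 1.02 V.

V_out ≈ 1.02 V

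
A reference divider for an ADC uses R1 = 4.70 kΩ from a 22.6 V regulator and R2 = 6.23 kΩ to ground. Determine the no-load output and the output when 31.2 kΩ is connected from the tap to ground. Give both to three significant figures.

Unloaded: 12.9 V; loaded: 11.9 V

Open-circuit: V = 22.6 × 6.23/(4.70 + 6.23) = 12.9 V.
With the load, R2 becomes R2‖R_L = 5.193 kΩ, so V = 22.6 × 5.193/9.893 = 11.9 V.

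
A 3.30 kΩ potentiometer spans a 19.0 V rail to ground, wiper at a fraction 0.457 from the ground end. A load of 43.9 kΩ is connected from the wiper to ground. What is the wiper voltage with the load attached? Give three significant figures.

V ≈ 8.52 V

The wiper splits the pot into (1−α)R = 1.792 kΩ above and αR = 1.508 kΩ below.
Lower section ‖ load = 1.458 kΩ.
V_wiper = 19.0 × 1.458/(1.792 + 1.458) = 8.52 V.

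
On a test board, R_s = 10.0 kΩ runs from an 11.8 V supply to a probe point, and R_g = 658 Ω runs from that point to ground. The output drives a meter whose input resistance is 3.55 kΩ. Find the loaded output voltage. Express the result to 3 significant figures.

The load sits in parallel with R_g: R_g‖R_L = (658 × 3550) / (658 + 3550) = 555.1 Ω.
V_out = 11.8 × 555.1 / (10000 + 555.1) = 11.8 × 555.1/10560 = 0.621 V.
(Unloaded it would have been 0.729 V.)

V_out ≈ 0.621 V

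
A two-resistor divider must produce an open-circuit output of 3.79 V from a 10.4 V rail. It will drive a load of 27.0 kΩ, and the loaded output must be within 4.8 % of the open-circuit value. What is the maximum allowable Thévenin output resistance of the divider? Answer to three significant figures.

R_th ≤ 1.36 kΩ

Loading drop = R_th/(R_th + R_L) ≤ 0.0480, so R_th ≤ R_L · ε/(1−ε) = 27.0 kΩ × 0.0480/0.9520 = 1.36 kΩ.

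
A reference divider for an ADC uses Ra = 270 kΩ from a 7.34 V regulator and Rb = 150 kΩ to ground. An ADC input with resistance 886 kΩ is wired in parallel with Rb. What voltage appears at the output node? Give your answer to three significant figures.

V_out ≈ 2.36 V

The load sits in parallel with Rb: Rb‖R_L = (150 × 886) / (150 + 886) = 128.3 kΩ.
V_out = 7.34 × 128.3 / (270 + 128.3) = 7.34 × 128.3/398.3 = 2.36 V.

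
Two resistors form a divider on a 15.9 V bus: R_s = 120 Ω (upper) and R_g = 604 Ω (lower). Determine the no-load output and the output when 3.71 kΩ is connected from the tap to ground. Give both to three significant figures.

Unloaded: 13.3 V; loaded: 12.9 V

Open-circuit: V = 15.9 × 604/(120 + 604) = 13.3 V.
With the load, R_g becomes R_g‖R_L = 519.4 Ω, so V = 15.9 × 519.4/639.4 = 12.9 V.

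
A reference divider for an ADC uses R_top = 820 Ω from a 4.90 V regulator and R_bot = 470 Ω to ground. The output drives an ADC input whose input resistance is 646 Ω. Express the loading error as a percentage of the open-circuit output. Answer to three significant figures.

31.6 %

Unloaded V = 4.90 × 470/1290 = 1.785 V.
Loaded: R_bot‖R_L = 272.1 Ω, giving V = 4.90 × 272.1/1092 = 1.221 V.
Drop = (1.785 − 1.221) / 1.785 = 31.6 %.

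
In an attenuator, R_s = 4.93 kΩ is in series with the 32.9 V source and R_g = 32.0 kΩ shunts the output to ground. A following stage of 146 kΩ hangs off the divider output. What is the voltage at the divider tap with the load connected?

V_out ≈ 27.7 V

The load sits in parallel with R_g: R_g‖R_L = (32.0 × 146) / (32.0 + 146) = 26.25 kΩ.
V_out = 32.9 × 26.25 / (4.93 + 26.25) = 32.9 × 26.25/31.18 = 27.7 V.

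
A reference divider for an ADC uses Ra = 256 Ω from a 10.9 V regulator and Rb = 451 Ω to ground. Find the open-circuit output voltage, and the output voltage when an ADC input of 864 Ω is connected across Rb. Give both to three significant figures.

Unloaded: 6.95 V; loaded: 5.85 V

Open-circuit: V = 10.9 × 451/(256 + 451) = 6.95 V.
With the load, Rb becomes Rb‖R_L = 296.3 Ω, so V = 10.9 × 296.3/552.3 = 5.85 V.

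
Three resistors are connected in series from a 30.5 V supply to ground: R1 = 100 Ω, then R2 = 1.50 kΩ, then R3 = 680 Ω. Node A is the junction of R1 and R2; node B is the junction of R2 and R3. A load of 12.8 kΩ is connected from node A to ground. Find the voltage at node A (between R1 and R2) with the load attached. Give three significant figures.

Below node A the series string R2+R3 = 2180 Ω sits in parallel with the 12800 Ω load: 1863 Ω.
V_A = 30.5 × 1863/(100 + 1863) = 28.9 V.

V ≈ 28.9 V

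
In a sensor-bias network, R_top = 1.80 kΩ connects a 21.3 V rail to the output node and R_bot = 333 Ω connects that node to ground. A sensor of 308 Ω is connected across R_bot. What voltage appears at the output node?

The load sits in parallel with R_bot: R_bot‖R_L = (333 × 308) / (333 + 308) = 160.0 Ω.
V_out = 21.3 × 160.0 / (1800 + 160.0) = 21.3 × 160.0/1960 = 1.74 V.

V_out ≈ 1.74 V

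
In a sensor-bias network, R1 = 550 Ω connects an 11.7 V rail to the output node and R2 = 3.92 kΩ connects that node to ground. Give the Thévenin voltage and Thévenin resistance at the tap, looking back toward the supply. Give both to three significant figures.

V_th is the open-circuit tap voltage: 11.7 × 3920/(550 + 3920) = 10.3 V.
With the supply zeroed, R1 and R2 appear in parallel from the tap: R_th = R1‖R2 = (550 × 3920)/4470 = 482 Ω.

V_th = 10.3 V, R_th = 482 Ω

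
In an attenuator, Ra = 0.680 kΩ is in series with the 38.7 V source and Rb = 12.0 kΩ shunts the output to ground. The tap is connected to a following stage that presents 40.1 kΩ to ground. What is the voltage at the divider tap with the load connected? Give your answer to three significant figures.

V_out ≈ 36.0 V

The load sits in parallel with Rb: Rb‖R_L = (12000 × 40100) / (12000 + 40100) = 9236 Ω.
V_out = 38.7 × 9236 / (680 + 9236) = 38.7 × 9236/9916 = 36.0 V.
(Unloaded it would have been 36.6 V.)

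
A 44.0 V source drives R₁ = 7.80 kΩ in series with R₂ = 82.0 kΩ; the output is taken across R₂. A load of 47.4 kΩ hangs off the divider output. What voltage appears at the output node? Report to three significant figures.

The load sits in parallel with R₂: R₂‖R_L = (82.0 × 47.4) / (82.0 + 47.4) = 30.04 kΩ.
V_out = 44.0 × 30.04 / (7.80 + 30.04) = 44.0 × 30.04/37.84 = 34.9 V.
(Unloaded it would have been 40.2 V.)

V_out ≈ 34.9 V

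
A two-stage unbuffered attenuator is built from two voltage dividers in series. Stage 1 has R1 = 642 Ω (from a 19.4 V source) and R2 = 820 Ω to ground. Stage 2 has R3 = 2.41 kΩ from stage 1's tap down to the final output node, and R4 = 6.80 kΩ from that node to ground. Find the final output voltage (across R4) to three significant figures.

V_out ≈ 7.73 V

Stage 2 presents R3+R4 = 9210 Ω as a load on stage 1's tap.
Stage 1's lower leg becomes R2‖(R3+R4) = 753.0 Ω, so V_mid = 19.4 × 753.0/1395 = 10.47 V.
Stage 2 is itself unloaded: V_out = V_mid × R4/(R3+R4) = 10.47 × 6800/9210 = 7.73 V.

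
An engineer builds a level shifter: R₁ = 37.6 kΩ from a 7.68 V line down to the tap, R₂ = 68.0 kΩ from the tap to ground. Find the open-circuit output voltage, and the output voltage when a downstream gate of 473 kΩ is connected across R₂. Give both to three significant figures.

Unloaded: 4.95 V; loaded: 4.70 V

Open-circuit: V = 7.68 × 68.0/(37.6 + 68.0) = 4.95 V.
With the load, R₂ becomes R₂‖R_L = 59.45 kΩ, so V = 7.68 × 59.45/97.05 = 4.70 V.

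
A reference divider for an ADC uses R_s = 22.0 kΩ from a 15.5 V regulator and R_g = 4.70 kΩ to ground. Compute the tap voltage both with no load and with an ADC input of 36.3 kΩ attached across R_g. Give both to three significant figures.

Unloaded: 2.73 V; loaded: 2.47 V

Open-circuit: V = 15.5 × 4.70/(22.0 + 4.70) = 2.73 V.
With the load, R_g becomes R_g‖R_L = 4.161 kΩ, so V = 15.5 × 4.161/26.16 = 2.47 V.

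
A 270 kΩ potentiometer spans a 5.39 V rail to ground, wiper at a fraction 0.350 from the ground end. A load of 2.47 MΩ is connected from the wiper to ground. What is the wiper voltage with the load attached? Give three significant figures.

V ≈ 1.84 V

The wiper splits the pot into (1−α)R = 175.5 kΩ above and αR = 94.50 kΩ below.
Lower section ‖ load = 91.02 kΩ.
V_wiper = 5.39 × 91.02/(175.5 + 91.02) = 1.84 V.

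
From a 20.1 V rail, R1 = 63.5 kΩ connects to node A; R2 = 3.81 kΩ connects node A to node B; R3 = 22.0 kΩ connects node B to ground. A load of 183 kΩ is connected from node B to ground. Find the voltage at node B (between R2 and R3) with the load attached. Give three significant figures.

V ≈ 4.54 V

At node B, R3 is in parallel with the load: R3‖R_L = 19.64 kΩ.
Below node A the resistance is R2 + (R3‖R_L) = 23.45 kΩ, so V_A = 20.1 × 23.45/86.95 = 5.421 V.
Then V_B = V_A × (R3‖R_L)/(R2 + R3‖R_L) = 5.421 × 19.64/23.45 = 4.54 V.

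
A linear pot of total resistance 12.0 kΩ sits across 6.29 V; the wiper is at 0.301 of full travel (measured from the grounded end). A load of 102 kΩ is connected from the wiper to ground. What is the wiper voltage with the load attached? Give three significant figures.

The wiper splits the pot into (1−α)R = 8.388 kΩ above and αR = 3.612 kΩ below.
Lower section ‖ load = 3.488 kΩ.
V_wiper = 6.29 × 3.488/(8.388 + 3.488) = 1.85 V.

V ≈ 1.85 V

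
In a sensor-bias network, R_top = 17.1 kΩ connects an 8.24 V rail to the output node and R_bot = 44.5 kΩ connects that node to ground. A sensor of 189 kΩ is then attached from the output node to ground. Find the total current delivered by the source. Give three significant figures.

I ≈ 0.155 mA

R_bot‖R_L = 36.02 kΩ, so the source sees R_top + R_bot‖R_L = 53.12 kΩ.
I = 8.24 V / 53.12 kΩ = 0.155 mA.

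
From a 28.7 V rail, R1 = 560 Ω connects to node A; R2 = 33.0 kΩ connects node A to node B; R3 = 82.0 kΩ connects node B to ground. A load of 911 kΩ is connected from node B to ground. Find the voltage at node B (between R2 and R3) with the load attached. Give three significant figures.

V ≈ 19.8 V

At node B, R3 is in parallel with the load: R3‖R_L = 75230 Ω.
Below node A the resistance is R2 + (R3‖R_L) = 108200 Ω, so V_A = 28.7 × 108200/108800 = 28.55 V.
Then V_B = V_A × (R3‖R_L)/(R2 + R3‖R_L) = 28.55 × 75230/108200 = 19.8 V.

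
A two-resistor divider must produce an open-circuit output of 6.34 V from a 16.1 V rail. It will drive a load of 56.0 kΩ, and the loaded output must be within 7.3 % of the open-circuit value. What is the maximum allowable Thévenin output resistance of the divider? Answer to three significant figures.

Loading drop = R_th/(R_th + R_L) ≤ 0.0730, so R_th ≤ R_L · ε/(1−ε) = 56.0 kΩ × 0.0730/0.9270 = 4.41 kΩ.
(Any R1, R2 with R2/(R1+R2) = 0.394 and R1‖R2 ≤ 4.41 kΩ will meet the spec.)

R_th ≤ 4.41 kΩ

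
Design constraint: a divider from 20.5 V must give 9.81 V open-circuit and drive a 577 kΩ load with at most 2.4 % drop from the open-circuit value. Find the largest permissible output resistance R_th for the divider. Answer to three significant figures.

Loading drop = R_th/(R_th + R_L) ≤ 0.0240, so R_th ≤ R_L · ε/(1−ε) = 577 kΩ × 0.0240/0.9760 = 14.2 kΩ.

R_th ≤ 14.2 kΩ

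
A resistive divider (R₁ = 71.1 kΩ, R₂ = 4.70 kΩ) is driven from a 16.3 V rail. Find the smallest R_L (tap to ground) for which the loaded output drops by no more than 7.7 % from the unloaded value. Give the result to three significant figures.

Output resistance R_th = R₁‖R₂ = (71.1 × 4.70)/75.80 = 4.409 kΩ.
The fractional drop is R_th/(R_th + R_L); requiring this ≤ 0.0770 gives R_L ≥ R_th(1/0.0770 − 1) = 4.409 × 11.99 = 52.8 kΩ.

R_L(min) ≈ 52.8 kΩ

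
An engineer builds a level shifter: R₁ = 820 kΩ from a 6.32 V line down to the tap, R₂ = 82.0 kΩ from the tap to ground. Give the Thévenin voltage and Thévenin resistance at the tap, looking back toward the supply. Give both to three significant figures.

V_th is the open-circuit tap voltage: 6.32 × 82.0/(820 + 82.0) = 0.575 V.
With the supply zeroed, R₁ and R₂ appear in parallel from the tap: R_th = R₁‖R₂ = (820 × 82.0)/902.0 = 74.5 kΩ.

V_th = 0.575 V, R_th = 74.5 kΩ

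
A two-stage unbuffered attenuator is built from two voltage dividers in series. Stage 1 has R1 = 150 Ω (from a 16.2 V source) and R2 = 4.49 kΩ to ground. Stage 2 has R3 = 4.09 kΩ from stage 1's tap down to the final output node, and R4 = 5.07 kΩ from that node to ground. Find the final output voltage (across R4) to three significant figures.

Stage 2 presents R3+R4 = 9160 Ω as a load on stage 1's tap.
Stage 1's lower leg becomes R2‖(R3+R4) = 3013 Ω, so V_mid = 16.2 × 3013/3163 = 15.43 V.
Stage 2 is itself unloaded: V_out = V_mid × R4/(R3+R4) = 15.43 × 5070/9160 = 8.54 V.

V_out ≈ 8.54 V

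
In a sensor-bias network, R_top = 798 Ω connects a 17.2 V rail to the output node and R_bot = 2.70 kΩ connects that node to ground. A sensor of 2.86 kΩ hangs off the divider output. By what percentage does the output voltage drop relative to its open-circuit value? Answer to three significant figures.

Unloaded V = 17.2 × 2700/3498 = 13.28 V.
Loaded: R_bot‖R_L = 1389 Ω, giving V = 17.2 × 1389/2187 = 10.92 V.
Drop = (13.28 − 10.92) / 13.28 = 17.7 %.

17.7 %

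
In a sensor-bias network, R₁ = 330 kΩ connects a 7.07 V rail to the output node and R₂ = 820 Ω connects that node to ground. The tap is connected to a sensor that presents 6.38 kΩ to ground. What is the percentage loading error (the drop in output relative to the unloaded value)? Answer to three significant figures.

Unloaded V = 7.07 × 820/330800 = 0.017524 V.
Loaded: R₂‖R_L = 726.6 Ω, giving V = 7.07 × 726.6/330700 = 0.015533 V.
Drop = (0.017524 − 0.015533) / 0.017524 = 11.4 %.

11.4 %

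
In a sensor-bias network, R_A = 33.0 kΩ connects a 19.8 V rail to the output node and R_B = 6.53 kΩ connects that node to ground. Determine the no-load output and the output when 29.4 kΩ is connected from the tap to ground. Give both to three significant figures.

Open-circuit: V = 19.8 × 6.53/(33.0 + 6.53) = 3.27 V.
With the load, R_B becomes R_B‖R_L = 5.343 kΩ, so V = 19.8 × 5.343/38.34 = 2.76 V.

Unloaded: 3.27 V; loaded: 2.76 V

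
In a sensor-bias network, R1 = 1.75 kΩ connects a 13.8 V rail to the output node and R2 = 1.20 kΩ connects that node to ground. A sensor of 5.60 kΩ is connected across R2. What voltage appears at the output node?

The load sits in parallel with R2: R2‖R_L = (1.20 × 5.60) / (1.20 + 5.60) = 0.9882 kΩ.
V_out = 13.8 × 0.9882 / (1.75 + 0.9882) = 13.8 × 0.9882/2.738 = 4.98 V.

V_out ≈ 4.98 V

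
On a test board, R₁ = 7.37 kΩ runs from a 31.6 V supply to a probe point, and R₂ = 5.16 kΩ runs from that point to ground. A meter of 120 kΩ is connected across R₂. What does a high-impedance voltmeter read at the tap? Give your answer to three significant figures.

The load sits in parallel with R₂: R₂‖R_L = (5.16 × 120) / (5.16 + 120) = 4.947 kΩ.
V_out = 31.6 × 4.947 / (7.37 + 4.947) = 31.6 × 4.947/12.32 = 12.7 V.

V_out ≈ 12.7 V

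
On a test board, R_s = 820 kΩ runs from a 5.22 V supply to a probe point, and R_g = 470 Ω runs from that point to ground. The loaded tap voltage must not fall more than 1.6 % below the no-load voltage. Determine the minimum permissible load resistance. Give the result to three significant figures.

R_L(min) ≈ 28.9 kΩ

Output resistance R_th = R_s‖R_g = (820000 × 470)/820500 = 469.7 Ω.
The fractional drop is R_th/(R_th + R_L); requiring this ≤ 0.0160 gives R_L ≥ R_th(1/0.0160 − 1) = 469.7 × 61.50 = 28.9 kΩ.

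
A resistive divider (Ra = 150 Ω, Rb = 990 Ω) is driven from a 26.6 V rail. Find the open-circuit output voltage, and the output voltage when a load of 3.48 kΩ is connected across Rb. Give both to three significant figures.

Open-circuit: V = 26.6 × 990/(150 + 990) = 23.1 V.
With the load, Rb becomes Rb‖R_L = 770.7 Ω, so V = 26.6 × 770.7/920.7 = 22.3 V.

Unloaded: 23.1 V; loaded: 22.3 V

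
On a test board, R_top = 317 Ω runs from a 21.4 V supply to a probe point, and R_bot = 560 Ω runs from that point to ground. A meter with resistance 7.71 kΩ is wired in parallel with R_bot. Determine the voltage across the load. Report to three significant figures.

V_out ≈ 13.3 V

The load sits in parallel with R_bot: R_bot‖R_L = (560 × 7710) / (560 + 7710) = 522.1 Ω.
V_out = 21.4 × 522.1 / (317 + 522.1) = 21.4 × 522.1/839.1 = 13.3 V.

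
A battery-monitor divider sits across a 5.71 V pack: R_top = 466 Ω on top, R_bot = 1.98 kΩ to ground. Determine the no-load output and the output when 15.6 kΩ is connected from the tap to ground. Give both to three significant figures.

Unloaded: 4.62 V; loaded: 4.51 V

Open-circuit: V = 5.71 × 1980/(466 + 1980) = 4.62 V.
With the load, R_bot becomes R_bot‖R_L = 1757 Ω, so V = 5.71 × 1757/2223 = 4.51 V.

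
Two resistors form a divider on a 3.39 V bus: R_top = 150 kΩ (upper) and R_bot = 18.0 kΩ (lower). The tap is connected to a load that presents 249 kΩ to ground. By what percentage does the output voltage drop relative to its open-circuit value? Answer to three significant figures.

The divider's output (Thévenin) resistance is R_top‖R_bot = 16.07 kΩ.
Fractional drop under load = R_th/(R_th + R_L) = 16.07 / (16.07 + 249) = 0.06063.
So the output falls by 6.06 %.

6.06 %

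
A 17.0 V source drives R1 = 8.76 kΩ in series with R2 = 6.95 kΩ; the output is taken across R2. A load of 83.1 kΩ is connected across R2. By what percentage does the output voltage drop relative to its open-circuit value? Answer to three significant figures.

The divider's output (Thévenin) resistance is R1‖R2 = 3.875 kΩ.
Fractional drop under load = R_th/(R_th + R_L) = 3.875 / (3.875 + 83.1) = 0.04456.
So the output falls by 4.46 %.

4.46 %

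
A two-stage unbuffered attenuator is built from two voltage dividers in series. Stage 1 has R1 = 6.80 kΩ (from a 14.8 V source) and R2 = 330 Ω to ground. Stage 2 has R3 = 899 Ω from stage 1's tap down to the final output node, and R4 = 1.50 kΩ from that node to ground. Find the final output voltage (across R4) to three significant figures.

V_out ≈ 0.379 V

Stage 2 presents R3+R4 = 2399 Ω as a load on stage 1's tap.
Stage 1's lower leg becomes R2‖(R3+R4) = 290.1 Ω, so V_mid = 14.8 × 290.1/7090 = 0.6056 V.
Stage 2 is itself unloaded: V_out = V_mid × R4/(R3+R4) = 0.6056 × 1500/2399 = 0.379 V.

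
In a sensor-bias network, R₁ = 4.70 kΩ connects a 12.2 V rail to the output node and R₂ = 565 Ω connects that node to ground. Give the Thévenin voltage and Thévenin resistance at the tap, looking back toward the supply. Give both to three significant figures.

V_th = 1.31 V, R_th = 504 Ω

V_th is the open-circuit tap voltage: 12.2 × 565/(4700 + 565) = 1.31 V.
With the supply zeroed, R₁ and R₂ appear in parallel from the tap: R_th = R₁‖R₂ = (4700 × 565)/5265 = 504 Ω.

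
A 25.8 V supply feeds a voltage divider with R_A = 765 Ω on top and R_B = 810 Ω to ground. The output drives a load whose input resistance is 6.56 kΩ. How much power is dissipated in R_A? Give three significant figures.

Total resistance from the source is R_A + (R_B‖R_L) = 1486 Ω, so I = 25.8/1486 Ω = 17.36 mA.
P = I²·R_A = (17.36 mA)² × 765 Ω = 231 mW.

P ≈ 231 mW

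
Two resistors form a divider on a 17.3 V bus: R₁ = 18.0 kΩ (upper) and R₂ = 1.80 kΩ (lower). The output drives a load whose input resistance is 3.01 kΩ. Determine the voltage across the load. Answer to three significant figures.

The load sits in parallel with R₂: R₂‖R_L = (1.80 × 3.01) / (1.80 + 3.01) = 1.126 kΩ.
V_out = 17.3 × 1.126 / (18.0 + 1.126) = 17.3 × 1.126/19.13 = 1.02 V.

V_out ≈ 1.02 V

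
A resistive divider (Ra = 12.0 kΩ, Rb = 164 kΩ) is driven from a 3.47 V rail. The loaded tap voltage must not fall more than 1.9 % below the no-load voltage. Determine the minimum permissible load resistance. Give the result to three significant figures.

Output resistance R_th = Ra‖Rb = (12.0 × 164)/176.0 = 11.18 kΩ.
The fractional drop is R_th/(R_th + R_L); requiring this ≤ 0.0190 gives R_L ≥ R_th(1/0.0190 − 1) = 11.18 × 51.63 = 577 kΩ.

R_L(min) ≈ 577 kΩ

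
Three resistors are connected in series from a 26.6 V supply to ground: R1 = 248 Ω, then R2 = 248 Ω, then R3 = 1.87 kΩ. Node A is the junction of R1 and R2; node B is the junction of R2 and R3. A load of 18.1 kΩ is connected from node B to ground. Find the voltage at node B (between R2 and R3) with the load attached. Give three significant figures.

V ≈ 20.6 V

At node B, R3 is in parallel with the load: R3‖R_L = 1695 Ω.
Below node A the resistance is R2 + (R3‖R_L) = 1943 Ω, so V_A = 26.6 × 1943/2191 = 23.59 V.
Then V_B = V_A × (R3‖R_L)/(R2 + R3‖R_L) = 23.59 × 1695/1943 = 20.6 V.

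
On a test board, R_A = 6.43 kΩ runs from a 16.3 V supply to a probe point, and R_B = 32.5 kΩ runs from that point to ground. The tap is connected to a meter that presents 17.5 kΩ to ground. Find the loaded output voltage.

The load sits in parallel with R_B: R_B‖R_L = (32.5 × 17.5) / (32.5 + 17.5) = 11.38 kΩ.
V_out = 16.3 × 11.38 / (6.43 + 11.38) = 16.3 × 11.38/17.80 = 10.4 V.

V_out ≈ 10.4 V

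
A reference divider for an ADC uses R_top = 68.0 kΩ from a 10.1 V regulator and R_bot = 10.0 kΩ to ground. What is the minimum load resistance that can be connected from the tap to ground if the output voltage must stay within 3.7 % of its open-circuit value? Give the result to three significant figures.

Output resistance R_th = R_top‖R_bot = (68.0 × 10.0)/78.00 = 8.718 kΩ.
The fractional drop is R_th/(R_th + R_L); requiring this ≤ 0.0370 gives R_L ≥ R_th(1/0.0370 − 1) = 8.718 × 26.03 = 227 kΩ.

R_L(min) ≈ 227 kΩ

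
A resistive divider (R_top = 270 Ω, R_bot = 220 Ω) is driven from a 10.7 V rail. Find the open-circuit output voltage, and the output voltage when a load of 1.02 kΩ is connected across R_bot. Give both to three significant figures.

Open-circuit: V = 10.7 × 220/(270 + 220) = 4.80 V.
With the load, R_bot becomes R_bot‖R_L = 181.0 Ω, so V = 10.7 × 181.0/451.0 = 4.29 V.

Unloaded: 4.80 V; loaded: 4.29 V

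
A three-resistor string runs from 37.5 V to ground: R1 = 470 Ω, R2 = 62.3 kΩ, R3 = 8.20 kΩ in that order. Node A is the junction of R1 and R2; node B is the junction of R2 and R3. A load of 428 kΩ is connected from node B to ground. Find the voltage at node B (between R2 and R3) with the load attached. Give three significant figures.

V ≈ 4.26 V

At node B, R3 is in parallel with the load: R3‖R_L = 8046 Ω.
Below node A the resistance is R2 + (R3‖R_L) = 70350 Ω, so V_A = 37.5 × 70350/70820 = 37.25 V.
Then V_B = V_A × (R3‖R_L)/(R2 + R3‖R_L) = 37.25 × 8046/70350 = 4.26 V.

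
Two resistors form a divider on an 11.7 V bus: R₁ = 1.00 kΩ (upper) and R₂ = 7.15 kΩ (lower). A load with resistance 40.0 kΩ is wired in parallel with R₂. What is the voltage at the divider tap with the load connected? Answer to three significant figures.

V_out ≈ 10.0 V

The load sits in parallel with R₂: R₂‖R_L = (7.15 × 40.0) / (7.15 + 40.0) = 6.066 kΩ.
V_out = 11.7 × 6.066 / (1.00 + 6.066) = 11.7 × 6.066/7.066 = 10.0 V.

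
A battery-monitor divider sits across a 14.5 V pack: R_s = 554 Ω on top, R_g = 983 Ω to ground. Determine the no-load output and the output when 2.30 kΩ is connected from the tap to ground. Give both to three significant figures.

Open-circuit: V = 14.5 × 983/(554 + 983) = 9.27 V.
With the load, R_g becomes R_g‖R_L = 688.7 Ω, so V = 14.5 × 688.7/1243 = 8.04 V.

Unloaded: 9.27 V; loaded: 8.04 V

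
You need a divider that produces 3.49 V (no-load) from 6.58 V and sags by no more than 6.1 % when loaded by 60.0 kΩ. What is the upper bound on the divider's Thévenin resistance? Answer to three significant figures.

Loading drop = R_th/(R_th + R_L) ≤ 0.0610, so R_th ≤ R_L · ε/(1−ε) = 60.0 kΩ × 0.0610/0.9390 = 3.90 kΩ.
(Any R1, R2 with R2/(R1+R2) = 0.530 and R1‖R2 ≤ 3.90 kΩ will meet the spec.)

R_th ≤ 3.90 kΩ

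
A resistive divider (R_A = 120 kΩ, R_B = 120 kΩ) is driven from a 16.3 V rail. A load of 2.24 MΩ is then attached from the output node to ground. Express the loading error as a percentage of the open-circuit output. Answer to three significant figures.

The divider's output (Thévenin) resistance is R_A‖R_B = 60.00 kΩ.
Fractional drop under load = R_th/(R_th + R_L) = 60.00 / (60.00 + 2240) = 0.02609.
So the output falls by 2.61 %.

2.61 %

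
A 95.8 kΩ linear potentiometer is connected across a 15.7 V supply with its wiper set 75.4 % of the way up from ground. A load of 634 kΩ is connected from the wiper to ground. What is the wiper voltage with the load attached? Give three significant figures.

The wiper splits the pot into (1−α)R = 23.57 kΩ above and αR = 72.23 kΩ below.
Lower section ‖ load = 64.85 kΩ.
V_wiper = 15.7 × 64.85/(23.57 + 64.85) = 11.5 V.

V ≈ 11.5 V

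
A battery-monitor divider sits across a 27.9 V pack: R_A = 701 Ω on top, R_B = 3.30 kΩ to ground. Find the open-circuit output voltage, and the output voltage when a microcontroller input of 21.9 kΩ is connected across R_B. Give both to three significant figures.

Unloaded: 23.0 V; loaded: 22.4 V

Open-circuit: V = 27.9 × 3300/(701 + 3300) = 23.0 V.
With the load, R_B becomes R_B‖R_L = 2868 Ω, so V = 27.9 × 2868/3569 = 22.4 V.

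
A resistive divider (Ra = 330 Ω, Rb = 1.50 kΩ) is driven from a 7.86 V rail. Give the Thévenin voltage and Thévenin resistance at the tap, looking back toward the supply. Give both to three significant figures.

V_th is the open-circuit tap voltage: 7.86 × 1500/(330 + 1500) = 6.44 V.
With the supply zeroed, Ra and Rb appear in parallel from the tap: R_th = Ra‖Rb = (330 × 1500)/1830 = 270 Ω.

V_th = 6.44 V, R_th = 270 Ω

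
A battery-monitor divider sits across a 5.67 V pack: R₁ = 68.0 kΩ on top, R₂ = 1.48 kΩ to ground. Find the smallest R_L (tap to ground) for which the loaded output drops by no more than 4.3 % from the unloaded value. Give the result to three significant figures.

Output resistance R_th = R₁‖R₂ = (68.0 × 1.48)/69.48 = 1.448 kΩ.
The fractional drop is R_th/(R_th + R_L); requiring this ≤ 0.0430 gives R_L ≥ R_th(1/0.0430 − 1) = 1.448 × 22.26 = 32.2 kΩ.

R_L(min) ≈ 32.2 kΩ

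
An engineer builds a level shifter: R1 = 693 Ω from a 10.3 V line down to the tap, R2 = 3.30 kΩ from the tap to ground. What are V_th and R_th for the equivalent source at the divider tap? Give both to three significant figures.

V_th = 8.51 V, R_th = 573 Ω

V_th is the open-circuit tap voltage: 10.3 × 3300/(693 + 3300) = 8.51 V.
With the supply zeroed, R1 and R2 appear in parallel from the tap: R_th = R1‖R2 = (693 × 3300)/3993 = 573 Ω.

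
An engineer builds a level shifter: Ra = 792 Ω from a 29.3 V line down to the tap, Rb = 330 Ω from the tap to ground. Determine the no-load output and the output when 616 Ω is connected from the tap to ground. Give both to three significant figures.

Unloaded: 8.62 V; loaded: 6.25 V

Open-circuit: V = 29.3 × 330/(792 + 330) = 8.62 V.
With the load, Rb becomes Rb‖R_L = 214.9 Ω, so V = 29.3 × 214.9/1007 = 6.25 V.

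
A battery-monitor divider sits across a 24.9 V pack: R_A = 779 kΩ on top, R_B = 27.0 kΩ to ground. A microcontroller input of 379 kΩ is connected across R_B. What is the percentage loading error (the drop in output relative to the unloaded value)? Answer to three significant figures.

The divider's output (Thévenin) resistance is R_A‖R_B = 26.10 kΩ.
Fractional drop under load = R_th/(R_th + R_L) = 26.10 / (26.10 + 379) = 0.06442.
So the output falls by 6.44 %.

6.44 %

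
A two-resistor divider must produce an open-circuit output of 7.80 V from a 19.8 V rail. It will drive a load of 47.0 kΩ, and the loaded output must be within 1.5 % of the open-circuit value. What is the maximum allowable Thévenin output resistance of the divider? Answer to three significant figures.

R_th ≤ 716 Ω

Loading drop = R_th/(R_th + R_L) ≤ 0.0150, so R_th ≤ R_L · ε/(1−ε) = 47.0 kΩ × 0.0150/0.9850 = 716 Ω.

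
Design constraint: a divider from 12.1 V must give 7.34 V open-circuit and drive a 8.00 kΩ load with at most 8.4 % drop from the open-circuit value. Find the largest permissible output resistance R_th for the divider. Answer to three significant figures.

Loading drop = R_th/(R_th + R_L) ≤ 0.0840, so R_th ≤ R_L · ε/(1−ε) = 8.00 kΩ × 0.0840/0.9160 = 734 Ω.
(Any R1, R2 with R2/(R1+R2) = 0.607 and R1‖R2 ≤ 734 Ω will meet the spec.)

R_th ≤ 734 Ω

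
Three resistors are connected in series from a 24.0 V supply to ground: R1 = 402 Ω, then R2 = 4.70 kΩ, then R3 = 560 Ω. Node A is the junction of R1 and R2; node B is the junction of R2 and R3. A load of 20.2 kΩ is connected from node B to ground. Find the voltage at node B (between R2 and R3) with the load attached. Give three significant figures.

At node B, R3 is in parallel with the load: R3‖R_L = 544.9 Ω.
Below node A the resistance is R2 + (R3‖R_L) = 5245 Ω, so V_A = 24.0 × 5245/5647 = 22.29 V.
Then V_B = V_A × (R3‖R_L)/(R2 + R3‖R_L) = 22.29 × 544.9/5245 = 2.32 V.

V ≈ 2.32 V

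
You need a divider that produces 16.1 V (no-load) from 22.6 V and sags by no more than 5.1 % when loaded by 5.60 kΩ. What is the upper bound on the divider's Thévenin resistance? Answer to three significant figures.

R_th ≤ 301 Ω

Loading drop = R_th/(R_th + R_L) ≤ 0.0510, so R_th ≤ R_L · ε/(1−ε) = 5.60 kΩ × 0.0510/0.9490 = 301 Ω.
(Any R1, R2 with R2/(R1+R2) = 0.712 and R1‖R2 ≤ 301 Ω will meet the spec.)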